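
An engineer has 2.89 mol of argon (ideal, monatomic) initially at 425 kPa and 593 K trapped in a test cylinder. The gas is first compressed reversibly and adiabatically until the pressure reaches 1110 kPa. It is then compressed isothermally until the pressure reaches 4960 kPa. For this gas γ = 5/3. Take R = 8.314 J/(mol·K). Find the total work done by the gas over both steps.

V₁ = nRT₁/P₁ = 2.89×8.314×593/425 = 33.5 L.
Step 1 — Adiabatic: T₂/T₁ = (P₂/P₁)^((γ−1)/γ) ⇒ T₂ = 593×(2.61)^0.400 = 871 K; V₂ = 18.8 L.
ΔU = nCvΔT = 2.89×12.5×(871−593) = 10000 J.
Q = 0 for an adiabatic process, so W = −ΔU = -10000 J.
State after step 1: P = 1110 kPa, V = 18.8 L, T = 871 K.
Step 2 — Isothermal: T stays 871 K; PV = const ⇒ V₂ = 4.22 L, P₂ = 4960 kPa.
ΔU = 0 (ideal gas, T constant).
W = nRT ln(V₂/V₁) = 2.89×8.314×871×ln(0.224) = -31300 J.
Q = ΔU + W = -31300 J.
Net over both steps: W = -41300 J, Q = -31300 J, ΔU = 10000 J.

-41300 J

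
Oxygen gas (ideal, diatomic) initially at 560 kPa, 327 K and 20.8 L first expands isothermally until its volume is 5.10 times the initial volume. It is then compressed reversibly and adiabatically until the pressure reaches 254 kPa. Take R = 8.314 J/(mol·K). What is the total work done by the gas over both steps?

n = P₁V₁/(RT₁) = 560×20.8/(8.314×327) = 4.28 mol.
Step 1 — Isothermal: T stays 327 K; PV = const ⇒ V₂ = 106 L, P₂ = 110 kPa.
ΔU = 0 (ideal gas, T constant).
W = nRT ln(V₂/V₁) = 4.28×8.314×327×ln(5.10) = 19000 J.
Q = ΔU + W = 19000 J.
State after step 1: P = 110 kPa, V = 106 L, T = 327 K.
Step 2 — Adiabatic: T₂/T₁ = (P₂/P₁)^((γ−1)/γ) ⇒ T₂ = 327×(2.31)^0.286 = 416 K; V₂ = 58.3 L.
ΔU = nCvΔT = 4.28×20.8×(416−327) = 7880 J.
Q = 0 for an adiabatic process, so W = −ΔU = -7880 J.
Net over both steps: W = 11100 J, Q = 19000 J, ΔU = 7880 J.

11100 J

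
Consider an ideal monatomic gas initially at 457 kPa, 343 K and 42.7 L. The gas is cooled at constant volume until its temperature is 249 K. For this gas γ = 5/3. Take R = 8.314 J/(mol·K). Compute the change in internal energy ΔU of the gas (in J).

n = P₁V₁/(RT₁) = 457×42.7/(8.314×343) = 6.84 mol.
Isochoric: V stays 42.7 L; P/T = const ⇒ T₂ = 249 K, P₂ = 332 kPa.
For an ideal gas ΔU = nCvΔT with Cv = (3/2)R = 12.5 J/(mol·K).
ΔU = 6.84×12.5×(249−343) = -8020 J.

-8020 J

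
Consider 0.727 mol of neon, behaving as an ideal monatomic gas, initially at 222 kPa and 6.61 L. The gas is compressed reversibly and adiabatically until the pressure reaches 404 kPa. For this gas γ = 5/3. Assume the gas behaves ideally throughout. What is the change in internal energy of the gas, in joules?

T₁ = P₁V₁/(nR) = 222×6.61/(0.727×8.314) = 243 K.
Adiabatic: T₂/T₁ = (P₂/P₁)^((γ−1)/γ) ⇒ T₂ = 243×(1.82)^0.400 = 308 K; V₂ = 4.62 L.
For an ideal gas ΔU = nCvΔT with Cv = (3/2)R = 12.5 J/(mol·K).
ΔU = 0.727×12.5×(308−243) = 596 J.

596 J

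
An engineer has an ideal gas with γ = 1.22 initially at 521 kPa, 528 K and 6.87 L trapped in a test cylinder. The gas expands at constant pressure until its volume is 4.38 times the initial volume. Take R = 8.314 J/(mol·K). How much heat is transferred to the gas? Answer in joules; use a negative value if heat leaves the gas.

n = P₁V₁/(RT₁) = 521×6.87/(8.314×528) = 0.815 mol.
Isobaric: P stays 521 kPa; V/T = const ⇒ T₂ = 2310 K, V₂ = 30.1 L.
W = PΔV = 521×(30.1−6.87) kPa·L = 12100 J.
ΔU = nCvΔT = 0.815×37.8×(2310−528) = 55000 J.
Q = ΔU + W = nCpΔT = 67100 J.

67100 J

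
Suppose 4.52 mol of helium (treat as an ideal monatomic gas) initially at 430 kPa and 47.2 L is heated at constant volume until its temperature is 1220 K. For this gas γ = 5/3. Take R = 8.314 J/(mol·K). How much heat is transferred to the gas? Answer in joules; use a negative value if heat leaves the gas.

38300 J

T₁ = P₁V₁/(nR) = 430×47.2/(4.52×8.314) = 540 K.
Isochoric: V stays 47.2 L; P/T = const ⇒ T₂ = 1220 K, P₂ = 971 kPa.
W = 0 (no volume change).
ΔU = nCvΔT = 4.52×12.5×(1220−540) = 38300 J.
Q = ΔU = 38300 J.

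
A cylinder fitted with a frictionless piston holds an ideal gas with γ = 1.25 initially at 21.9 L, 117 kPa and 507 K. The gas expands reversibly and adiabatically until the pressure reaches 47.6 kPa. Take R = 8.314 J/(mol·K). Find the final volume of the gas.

Adiabatic: T₂/T₁ = (P₂/P₁)^((γ−1)/γ) ⇒ T₂ = 507×(0.407)^0.200 = 424 K; V₂ = 45.0 L.

45.0 L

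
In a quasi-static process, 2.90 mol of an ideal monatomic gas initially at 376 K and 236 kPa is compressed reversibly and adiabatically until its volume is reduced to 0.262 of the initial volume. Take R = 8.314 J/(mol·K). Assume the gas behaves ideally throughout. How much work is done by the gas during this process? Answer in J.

-19600 J

V₁ = nRT₁/P₁ = 2.90×8.314×376/236 = 38.4 L.
Adiabatic: TV^(γ−1) = const ⇒ T₂ = 376×(3.82)^0.667 = 918 K; PV^γ = const ⇒ P₂ = 2200 kPa.
ΔU = nCvΔT = 2.90×12.5×(918−376) = 19600 J.
Q = 0 for an adiabatic process, so W = −ΔU = -19600 J.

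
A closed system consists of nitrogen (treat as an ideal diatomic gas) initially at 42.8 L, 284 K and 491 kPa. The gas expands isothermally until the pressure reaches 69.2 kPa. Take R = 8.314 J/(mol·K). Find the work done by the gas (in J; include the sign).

41200 J

n = P₁V₁/(RT₁) = 491×42.8/(8.314×284) = 8.90 mol.
Isothermal: T stays 284 K; PV = const ⇒ V₂ = 304 L, P₂ = 69.2 kPa.
W = nRT ln(V₂/V₁) = 8.90×8.314×284×ln(7.10) = 41200 J.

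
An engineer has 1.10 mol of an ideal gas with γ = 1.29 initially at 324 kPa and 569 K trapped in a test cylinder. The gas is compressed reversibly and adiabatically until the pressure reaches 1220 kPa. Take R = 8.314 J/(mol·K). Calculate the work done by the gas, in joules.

-6230 J

V₁ = nRT₁/P₁ = 1.10×8.314×569/324 = 16.1 L.
Adiabatic: T₂/T₁ = (P₂/P₁)^((γ−1)/γ) ⇒ T₂ = 569×(3.77)^0.225 = 767 K; V₂ = 5.75 L.
ΔU = nCvΔT = 1.10×28.7×(767−569) = 6230 J.
Q = 0 for an adiabatic process, so W = −ΔU = -6230 J.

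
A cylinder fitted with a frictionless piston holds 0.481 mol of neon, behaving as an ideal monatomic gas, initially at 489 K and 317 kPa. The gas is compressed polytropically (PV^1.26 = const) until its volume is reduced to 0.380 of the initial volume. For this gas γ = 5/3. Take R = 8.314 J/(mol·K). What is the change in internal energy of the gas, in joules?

839 J

V₁ = nRT₁/P₁ = 0.481×8.314×489/317 = 6.17 L.
Polytropic n=1.26: T₂ = T₁(V₁/V₂)^(n−1) = 489×(2.63)^0.26 = 629 K; P₂ = P₁(V₁/V₂)^n = 1070 kPa.
For an ideal gas ΔU = nCvΔT with Cv = (3/2)R = 12.5 J/(mol·K).
ΔU = 0.481×12.5×(629−489) = 839 J.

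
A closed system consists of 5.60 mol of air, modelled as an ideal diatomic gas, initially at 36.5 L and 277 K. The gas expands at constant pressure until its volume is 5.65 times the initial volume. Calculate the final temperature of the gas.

P₁ = nRT₁/V₁ = 5.60×8.314×277/36.5 = 353 kPa.
Isobaric: P stays 353 kPa; V/T = const ⇒ T₂ = 1570 K, V₂ = 206 L.

1570 K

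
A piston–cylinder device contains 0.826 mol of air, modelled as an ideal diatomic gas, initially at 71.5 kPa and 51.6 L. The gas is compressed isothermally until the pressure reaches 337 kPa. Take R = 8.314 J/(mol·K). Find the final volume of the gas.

10.9 L

T₁ = P₁V₁/(nR) = 71.5×51.6/(0.826×8.314) = 537 K.
Isothermal: T stays 537 K; PV = const ⇒ V₂ = 10.9 L, P₂ = 337 kPa.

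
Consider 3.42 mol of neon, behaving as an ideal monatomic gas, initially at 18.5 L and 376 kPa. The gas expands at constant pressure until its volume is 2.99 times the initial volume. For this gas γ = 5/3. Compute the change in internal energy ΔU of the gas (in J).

20800 J

T₁ = P₁V₁/(nR) = 376×18.5/(3.42×8.314) = 245 K.
Isobaric: P stays 376 kPa; V/T = const ⇒ T₂ = 731 K, V₂ = 55.3 L.
For an ideal gas ΔU = nCvΔT with Cv = (3/2)R = 12.5 J/(mol·K).
ΔU = 3.42×12.5×(731−245) = 20800 J.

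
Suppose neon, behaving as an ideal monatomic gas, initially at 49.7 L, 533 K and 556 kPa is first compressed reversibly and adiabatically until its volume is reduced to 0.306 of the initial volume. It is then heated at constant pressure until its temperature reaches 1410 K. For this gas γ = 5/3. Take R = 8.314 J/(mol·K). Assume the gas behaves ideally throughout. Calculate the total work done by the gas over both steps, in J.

n = P₁V₁/(RT₁) = 556×49.7/(8.314×533) = 6.24 mol.
Step 1 — Adiabatic: TV^(γ−1) = const ⇒ T₂ = 533×(3.27)^0.667 = 1170 K; PV^γ = const ⇒ P₂ = 4000 kPa.
ΔU = nCvΔT = 6.24×12.5×(1170−533) = 49800 J.
Q = 0 for an adiabatic process, so W = −ΔU = -49800 J.
State after step 1: P = 4000 kPa, V = 15.2 L, T = 1170 K.
Step 2 — Isobaric: P stays 4000 kPa; V/T = const ⇒ T₂ = 1410 K, V₂ = 18.3 L.
W = PΔV = 4000×(18.3−15.2) kPa·L = 12200 J.
ΔU = nCvΔT = 6.24×12.5×(1410−1170) = 18400 J.
Q = ΔU + W = nCpΔT = 30600 J.
Net over both steps: W = -37600 J, Q = 30600 J, ΔU = 68200 J.

-37600 J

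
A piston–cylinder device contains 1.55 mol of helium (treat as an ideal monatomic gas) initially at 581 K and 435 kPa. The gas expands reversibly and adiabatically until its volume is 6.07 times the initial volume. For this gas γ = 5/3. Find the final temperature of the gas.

V₁ = nRT₁/P₁ = 1.55×8.314×581/435 = 17.2 L.
Adiabatic: TV^(γ−1) = const ⇒ T₂ = 581×(0.165)^0.667 = 175 K; PV^γ = const ⇒ P₂ = 21.5 kPa.

175 K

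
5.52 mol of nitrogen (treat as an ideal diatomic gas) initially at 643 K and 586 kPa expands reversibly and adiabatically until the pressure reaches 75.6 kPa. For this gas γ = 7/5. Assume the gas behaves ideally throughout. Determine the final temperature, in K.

358 K

V₁ = nRT₁/P₁ = 5.52×8.314×643/586 = 50.4 L.
Adiabatic: T₂/T₁ = (P₂/P₁)^((γ−1)/γ) ⇒ T₂ = 643×(0.129)^0.286 = 358 K; V₂ = 217 L.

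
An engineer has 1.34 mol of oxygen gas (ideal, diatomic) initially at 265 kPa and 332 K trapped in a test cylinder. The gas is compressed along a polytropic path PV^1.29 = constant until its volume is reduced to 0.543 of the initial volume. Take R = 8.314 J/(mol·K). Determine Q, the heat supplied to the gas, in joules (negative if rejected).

-680 J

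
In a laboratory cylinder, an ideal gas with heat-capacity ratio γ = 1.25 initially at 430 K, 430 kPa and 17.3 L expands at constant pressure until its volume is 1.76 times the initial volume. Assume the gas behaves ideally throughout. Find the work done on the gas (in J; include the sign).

n = P₁V₁/(RT₁) = 430×17.3/(8.314×430) = 2.08 mol.
Isobaric: P stays 430 kPa; V/T = const ⇒ T₂ = 757 K, V₂ = 30.4 L.
W = PΔV = 430×(30.4−17.3) kPa·L = 5650 J.
Work done on the gas = −W_by = -5650 J.

-5650 J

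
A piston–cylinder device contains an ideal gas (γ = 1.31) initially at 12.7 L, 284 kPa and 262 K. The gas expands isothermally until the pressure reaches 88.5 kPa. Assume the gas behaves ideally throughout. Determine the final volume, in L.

40.8 L

Isothermal: T stays 262 K; PV = const ⇒ V₂ = 40.8 L, P₂ = 88.5 kPa.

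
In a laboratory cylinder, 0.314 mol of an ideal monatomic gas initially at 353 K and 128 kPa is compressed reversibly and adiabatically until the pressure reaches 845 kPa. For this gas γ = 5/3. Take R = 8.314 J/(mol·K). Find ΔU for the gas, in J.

V₁ = nRT₁/P₁ = 0.314×8.314×353/128 = 7.20 L.
Adiabatic: T₂/T₁ = (P₂/P₁)^((γ−1)/γ) ⇒ T₂ = 353×(6.60)^0.400 = 751 K; V₂ = 2.32 L.
For an ideal gas ΔU = nCvΔT with Cv = (3/2)R = 12.5 J/(mol·K).
ΔU = 0.314×12.5×(751−353) = 1560 J.

1560 J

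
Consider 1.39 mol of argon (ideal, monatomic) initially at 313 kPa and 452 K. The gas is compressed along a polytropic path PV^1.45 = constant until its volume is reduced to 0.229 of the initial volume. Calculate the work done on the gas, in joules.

10900 J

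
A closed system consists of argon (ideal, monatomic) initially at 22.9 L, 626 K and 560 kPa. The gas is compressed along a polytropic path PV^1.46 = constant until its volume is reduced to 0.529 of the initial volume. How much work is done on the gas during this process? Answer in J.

9490 J

n = P₁V₁/(RT₁) = 560×22.9/(8.314×626) = 2.46 mol.
Polytropic n=1.46: T₂ = T₁(V₁/V₂)^(n−1) = 626×(1.89)^0.46 = 839 K; P₂ = P₁(V₁/V₂)^n = 1420 kPa.
W = (P₁V₁−P₂V₂)/(n−1) = (560×22.9−1420×12.1)/0.46 = -9490 J.
Work done on the gas = −W_by = 9490 J.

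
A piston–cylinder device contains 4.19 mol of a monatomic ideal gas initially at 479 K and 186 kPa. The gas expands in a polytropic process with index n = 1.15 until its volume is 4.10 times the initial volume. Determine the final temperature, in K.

V₁ = nRT₁/P₁ = 4.19×8.314×479/186 = 89.7 L.
Polytropic n=1.15: T₂ = T₁(V₁/V₂)^(n−1) = 479×(0.244)^0.15 = 388 K; P₂ = P₁(V₁/V₂)^n = 36.7 kPa.

388 K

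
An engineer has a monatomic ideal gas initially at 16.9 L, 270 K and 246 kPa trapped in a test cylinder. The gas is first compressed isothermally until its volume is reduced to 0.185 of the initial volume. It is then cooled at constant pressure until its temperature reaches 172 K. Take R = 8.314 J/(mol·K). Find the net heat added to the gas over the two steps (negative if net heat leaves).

n = P₁V₁/(RT₁) = 246×16.9/(8.314×270) = 1.85 mol.
Step 1 — Isothermal: T stays 270 K; PV = const ⇒ V₂ = 3.13 L, P₂ = 1330 kPa.
ΔU = 0 (ideal gas, T constant).
W = nRT ln(V₂/V₁) = 1.85×8.314×270×ln(0.185) = -7020 J.
Q = ΔU + W = -7020 J.
State after step 1: P = 1330 kPa, V = 3.13 L, T = 270 K.
Step 2 — Isobaric: P stays 1330 kPa; V/T = const ⇒ T₂ = 172 K, V₂ = 1.99 L.
W = PΔV = 1330×(1.99−3.13) kPa·L = -1510 J.
ΔU = nCvΔT = 1.85×12.5×(172−270) = -2260 J.
Q = ΔU + W = nCpΔT = -3770 J.
Net over both steps: W = -8520 J, Q = -10800 J, ΔU = -2260 J.

-10800 J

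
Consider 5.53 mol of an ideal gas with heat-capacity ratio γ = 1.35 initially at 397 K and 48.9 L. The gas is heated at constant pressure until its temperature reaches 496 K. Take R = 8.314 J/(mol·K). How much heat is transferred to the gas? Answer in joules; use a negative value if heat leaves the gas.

17600 J

P₁ = nRT₁/V₁ = 5.53×8.314×397/48.9 = 373 kPa.
Isobaric: P stays 373 kPa; V/T = const ⇒ T₂ = 496 K, V₂ = 61.1 L.
W = PΔV = 373×(61.1−48.9) kPa·L = 4550 J.
ΔU = nCvΔT = 5.53×23.8×(496−397) = 13000 J.
Q = ΔU + W = nCpΔT = 17600 J.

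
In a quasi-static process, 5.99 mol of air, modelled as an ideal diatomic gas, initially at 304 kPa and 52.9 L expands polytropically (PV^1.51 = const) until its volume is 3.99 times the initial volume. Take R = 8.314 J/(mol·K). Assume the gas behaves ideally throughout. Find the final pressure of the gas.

T₁ = P₁V₁/(nR) = 304×52.9/(5.99×8.314) = 323 K.
Polytropic n=1.51: T₂ = T₁(V₁/V₂)^(n−1) = 323×(0.251)^0.51 = 159 K; P₂ = P₁(V₁/V₂)^n = 37.6 kPa.

37.6 kPa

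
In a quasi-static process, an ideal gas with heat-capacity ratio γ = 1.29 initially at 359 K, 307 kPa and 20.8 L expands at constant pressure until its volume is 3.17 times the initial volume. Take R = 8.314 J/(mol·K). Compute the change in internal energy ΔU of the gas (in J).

n = P₁V₁/(RT₁) = 307×20.8/(8.314×359) = 2.14 mol.
Isobaric: P stays 307 kPa; V/T = const ⇒ T₂ = 1140 K, V₂ = 65.9 L.
For an ideal gas ΔU = nCvΔT with Cv = R/(γ−1) = 28.7 J/(mol·K).
ΔU = 2.14×28.7×(1140−359) = 47800 J.

47800 J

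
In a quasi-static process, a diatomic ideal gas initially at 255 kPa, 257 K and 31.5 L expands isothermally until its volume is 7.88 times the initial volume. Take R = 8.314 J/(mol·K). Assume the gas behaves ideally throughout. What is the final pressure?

Isothermal: T stays 257 K; PV = const ⇒ V₂ = 248 L, P₂ = 32.4 kPa.

32.4 kPa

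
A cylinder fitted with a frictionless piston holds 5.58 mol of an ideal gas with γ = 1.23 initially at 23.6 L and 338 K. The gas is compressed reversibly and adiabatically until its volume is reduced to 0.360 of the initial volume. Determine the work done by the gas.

-18100 J

P₁ = nRT₁/V₁ = 5.58×8.314×338/23.6 = 664 kPa.
Adiabatic: TV^(γ−1) = const ⇒ T₂ = 338×(2.78)^0.230 = 428 K; PV^γ = const ⇒ P₂ = 2330 kPa.
ΔU = nCvΔT = 5.58×36.1×(428−338) = 18100 J.
Q = 0 for an adiabatic process, so W = −ΔU = -18100 J.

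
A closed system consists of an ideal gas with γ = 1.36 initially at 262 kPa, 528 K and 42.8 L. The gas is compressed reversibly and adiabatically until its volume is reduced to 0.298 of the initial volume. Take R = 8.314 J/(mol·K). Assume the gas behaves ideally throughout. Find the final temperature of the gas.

816 K

Adiabatic: TV^(γ−1) = const ⇒ T₂ = 528×(3.36)^0.360 = 816 K; PV^γ = const ⇒ P₂ = 1360 kPa.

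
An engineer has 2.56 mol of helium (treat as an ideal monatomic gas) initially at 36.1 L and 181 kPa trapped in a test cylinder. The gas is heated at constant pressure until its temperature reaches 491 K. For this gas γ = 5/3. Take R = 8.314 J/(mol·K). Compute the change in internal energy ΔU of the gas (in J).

5870 J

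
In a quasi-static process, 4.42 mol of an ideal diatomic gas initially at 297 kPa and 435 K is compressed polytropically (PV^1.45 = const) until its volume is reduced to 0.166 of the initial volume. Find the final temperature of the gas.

V₁ = nRT₁/P₁ = 4.42×8.314×435/297 = 53.8 L.
Polytropic n=1.45: T₂ = T₁(V₁/V₂)^(n−1) = 435×(6.02)^0.45 = 976 K; P₂ = P₁(V₁/V₂)^n = 4010 kPa.

976 K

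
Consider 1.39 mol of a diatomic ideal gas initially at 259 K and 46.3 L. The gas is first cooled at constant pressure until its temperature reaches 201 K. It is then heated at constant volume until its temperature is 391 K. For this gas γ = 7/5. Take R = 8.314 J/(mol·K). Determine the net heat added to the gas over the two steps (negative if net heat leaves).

P₁ = nRT₁/V₁ = 1.39×8.314×259/46.3 = 64.6 kPa.
Step 1 — Isobaric: P stays 64.6 kPa; V/T = const ⇒ T₂ = 201 K, V₂ = 35.9 L.
W = PΔV = 64.6×(35.9−46.3) kPa·L = -670 J.
ΔU = nCvΔT = 1.39×20.8×(201−259) = -1680 J.
Q = ΔU + W = nCpΔT = -2350 J.
State after step 1: P = 64.6 kPa, V = 35.9 L, T = 201 K.
Step 2 — Isochoric: V stays 35.9 L; P/T = const ⇒ T₂ = 391 K, P₂ = 126 kPa.
W = 0 (no volume change).
ΔU = nCvΔT = 1.39×20.8×(391−201) = 5490 J.
Q = ΔU = 5490 J.
Net over both steps: W = -670 J, Q = 3140 J, ΔU = 3810 J.

3140 J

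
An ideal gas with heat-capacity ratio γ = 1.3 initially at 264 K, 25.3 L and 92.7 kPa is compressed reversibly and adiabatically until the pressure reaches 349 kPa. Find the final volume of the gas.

9.13 L

Adiabatic: T₂/T₁ = (P₂/P₁)^((γ−1)/γ) ⇒ T₂ = 264×(3.76)^0.231 = 358 K; V₂ = 9.13 L.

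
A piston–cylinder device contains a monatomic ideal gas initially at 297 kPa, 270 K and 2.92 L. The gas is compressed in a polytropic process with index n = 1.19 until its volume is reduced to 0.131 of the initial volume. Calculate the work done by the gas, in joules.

n = P₁V₁/(RT₁) = 297×2.92/(8.314×270) = 0.386 mol.
Polytropic n=1.19: T₂ = T₁(V₁/V₂)^(n−1) = 270×(7.63)^0.19 = 397 K; P₂ = P₁(V₁/V₂)^n = 3340 kPa.
W = (P₁V₁−P₂V₂)/(n−1) = (297×2.92−3340×0.383)/0.19 = -2150 J.

-2150 J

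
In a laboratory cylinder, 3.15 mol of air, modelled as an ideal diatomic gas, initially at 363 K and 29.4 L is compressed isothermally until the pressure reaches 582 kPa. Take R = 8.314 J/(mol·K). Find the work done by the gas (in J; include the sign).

P₁ = nRT₁/V₁ = 3.15×8.314×363/29.4 = 323 kPa.
Isothermal: T stays 363 K; PV = const ⇒ V₂ = 16.3 L, P₂ = 582 kPa.
W = nRT ln(V₂/V₁) = 3.15×8.314×363×ln(0.556) = -5590 J.

-5590 J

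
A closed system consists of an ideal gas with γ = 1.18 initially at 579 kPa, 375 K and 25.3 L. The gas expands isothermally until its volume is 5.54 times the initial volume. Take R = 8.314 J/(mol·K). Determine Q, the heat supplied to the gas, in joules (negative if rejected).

n = P₁V₁/(RT₁) = 579×25.3/(8.314×375) = 4.70 mol.
Isothermal: T stays 375 K; PV = const ⇒ V₂ = 140 L, P₂ = 105 kPa.
ΔU = 0 (ideal gas, T constant).
W = nRT ln(V₂/V₁) = 4.70×8.314×375×ln(5.54) = 25100 J.
Q = ΔU + W = 25100 J.

25100 J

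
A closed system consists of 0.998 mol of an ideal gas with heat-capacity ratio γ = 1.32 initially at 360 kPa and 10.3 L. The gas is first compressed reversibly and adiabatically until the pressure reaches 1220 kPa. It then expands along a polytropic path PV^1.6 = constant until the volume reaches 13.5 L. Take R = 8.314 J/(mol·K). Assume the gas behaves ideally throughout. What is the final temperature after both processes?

293 K

T₁ = P₁V₁/(nR) = 360×10.3/(0.998×8.314) = 447 K.
Step 1 — Adiabatic: T₂/T₁ = (P₂/P₁)^((γ−1)/γ) ⇒ T₂ = 447×(3.39)^0.242 = 601 K; V₂ = 4.09 L.
ΔU = nCvΔT = 0.998×26.0×(601−447) = 3990 J.
Q = 0 for an adiabatic process, so W = −ΔU = -3990 J.
State after step 1: P = 1220 kPa, V = 4.09 L, T = 601 K.
Step 2 — Polytropic n=1.6: T₂ = T₁(V₁/V₂)^(n−1) = 601×(0.303)^0.60 = 293 K; P₂ = P₁(V₁/V₂)^n = 180 kPa.
W = (P₁V₁−P₂V₂)/(n−1) = (1220×4.09−180×13.5)/0.60 = 4250 J.
ΔU = nCvΔT = 0.998×26.0×(293−601) = -7970 J.
Q = ΔU + W = -3720 J.
Net over both steps: W = 263 J, Q = -3720 J, ΔU = -3980 J.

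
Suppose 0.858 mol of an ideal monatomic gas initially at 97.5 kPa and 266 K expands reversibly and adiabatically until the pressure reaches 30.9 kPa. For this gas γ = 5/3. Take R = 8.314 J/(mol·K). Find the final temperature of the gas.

V₁ = nRT₁/P₁ = 0.858×8.314×266/97.5 = 19.5 L.
Adiabatic: T₂/T₁ = (P₂/P₁)^((γ−1)/γ) ⇒ T₂ = 266×(0.317)^0.400 = 168 K; V₂ = 38.8 L.

168 K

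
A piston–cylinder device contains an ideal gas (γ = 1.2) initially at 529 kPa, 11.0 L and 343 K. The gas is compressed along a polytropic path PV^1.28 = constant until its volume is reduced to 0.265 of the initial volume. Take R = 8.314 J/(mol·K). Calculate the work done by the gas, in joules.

-9360 J

n = P₁V₁/(RT₁) = 529×11.0/(8.314×343) = 2.04 mol.
Polytropic n=1.28: T₂ = T₁(V₁/V₂)^(n−1) = 343×(3.77)^0.28 = 497 K; P₂ = P₁(V₁/V₂)^n = 2900 kPa.
W = (P₁V₁−P₂V₂)/(n−1) = (529×11.0−2900×2.92)/0.28 = -9360 J.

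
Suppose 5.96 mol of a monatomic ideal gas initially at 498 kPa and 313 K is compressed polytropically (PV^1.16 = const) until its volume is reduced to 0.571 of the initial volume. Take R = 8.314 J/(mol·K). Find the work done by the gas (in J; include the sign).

-9090 J

V₁ = nRT₁/P₁ = 5.96×8.314×313/498 = 31.1 L.
Polytropic n=1.16: T₂ = T₁(V₁/V₂)^(n−1) = 313×(1.75)^0.16 = 342 K; P₂ = P₁(V₁/V₂)^n = 954 kPa.
W = (P₁V₁−P₂V₂)/(n−1) = (498×31.1−954×17.8)/0.16 = -9090 J.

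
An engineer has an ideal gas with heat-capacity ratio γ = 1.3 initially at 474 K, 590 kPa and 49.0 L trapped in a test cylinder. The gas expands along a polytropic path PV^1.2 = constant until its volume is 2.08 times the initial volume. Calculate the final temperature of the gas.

409 K

Polytropic n=1.2: T₂ = T₁(V₁/V₂)^(n−1) = 474×(0.481)^0.20 = 409 K; P₂ = P₁(V₁/V₂)^n = 245 kPa.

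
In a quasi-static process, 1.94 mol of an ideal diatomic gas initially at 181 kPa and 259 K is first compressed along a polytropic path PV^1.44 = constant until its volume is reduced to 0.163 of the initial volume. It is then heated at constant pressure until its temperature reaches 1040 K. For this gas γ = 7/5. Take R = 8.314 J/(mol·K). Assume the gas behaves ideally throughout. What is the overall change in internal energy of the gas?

V₁ = nRT₁/P₁ = 1.94×8.314×259/181 = 23.1 L.
Step 1 — Polytropic n=1.44: T₂ = T₁(V₁/V₂)^(n−1) = 259×(6.13)^0.44 = 575 K; P₂ = P₁(V₁/V₂)^n = 2470 kPa.
W = (P₁V₁−P₂V₂)/(n−1) = (181×23.1−2470×3.76)/0.44 = -11600 J.
ΔU = nCvΔT = 1.94×20.8×(575−259) = 12800 J.
Q = ΔU + W = 1160 J.
State after step 1: P = 2470 kPa, V = 3.76 L, T = 575 K.
Step 2 — Isobaric: P stays 2470 kPa; V/T = const ⇒ T₂ = 1040 K, V₂ = 6.80 L.
W = PΔV = 2470×(6.80−3.76) kPa·L = 7490 J.
ΔU = nCvΔT = 1.94×20.8×(1040−575) = 18700 J.
Q = ΔU + W = nCpΔT = 26200 J.
Net over both steps: W = -4100 J, Q = 27400 J, ΔU = 31500 J.

31500 J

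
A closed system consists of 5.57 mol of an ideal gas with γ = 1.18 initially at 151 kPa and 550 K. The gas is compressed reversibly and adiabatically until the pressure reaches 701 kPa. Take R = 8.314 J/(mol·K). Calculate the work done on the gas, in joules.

V₁ = nRT₁/P₁ = 5.57×8.314×550/151 = 169 L.
Adiabatic: T₂/T₁ = (P₂/P₁)^((γ−1)/γ) ⇒ T₂ = 550×(4.64)^0.153 = 695 K; V₂ = 45.9 L.
ΔU = nCvΔT = 5.57×46.2×(695−550) = 37300 J.
Q = 0 for an adiabatic process, so W = −ΔU = -37300 J.
Work done on the gas = −W_by = 37300 J.

37300 J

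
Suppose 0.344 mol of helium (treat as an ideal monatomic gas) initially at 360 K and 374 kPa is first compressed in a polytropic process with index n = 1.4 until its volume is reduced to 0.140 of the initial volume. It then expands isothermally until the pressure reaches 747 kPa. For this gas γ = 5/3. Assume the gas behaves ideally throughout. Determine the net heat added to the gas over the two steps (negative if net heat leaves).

V₁ = nRT₁/P₁ = 0.344×8.314×360/374 = 2.75 L.
Step 1 — Polytropic n=1.4: T₂ = T₁(V₁/V₂)^(n−1) = 360×(7.14)^0.40 = 790 K; P₂ = P₁(V₁/V₂)^n = 5870 kPa.
W = (P₁V₁−P₂V₂)/(n−1) = (374×2.75−5870×0.385)/0.40 = -3080 J.
ΔU = nCvΔT = 0.344×12.5×(790−360) = 1850 J.
Q = ΔU + W = -1230 J.
State after step 1: P = 5870 kPa, V = 0.385 L, T = 790 K.
Step 2 — Isothermal: T stays 790 K; PV = const ⇒ V₂ = 3.03 L, P₂ = 747 kPa.
ΔU = 0 (ideal gas, T constant).
W = nRT ln(V₂/V₁) = 0.344×8.314×790×ln(7.85) = 4660 J.
Q = ΔU + W = 4660 J.
Net over both steps: W = 1580 J, Q = 3430 J, ΔU = 1850 J.

3430 J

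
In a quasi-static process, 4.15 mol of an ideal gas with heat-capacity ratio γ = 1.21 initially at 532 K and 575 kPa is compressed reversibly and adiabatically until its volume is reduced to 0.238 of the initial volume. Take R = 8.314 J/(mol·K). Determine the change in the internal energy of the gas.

30800 J

V₁ = nRT₁/P₁ = 4.15×8.314×532/575 = 31.9 L.
Adiabatic: TV^(γ−1) = const ⇒ T₂ = 532×(4.20)^0.210 = 719 K; PV^γ = const ⇒ P₂ = 3270 kPa.
For an ideal gas ΔU = nCvΔT with Cv = R/(γ−1) = 39.6 J/(mol·K).
ΔU = 4.15×39.6×(719−532) = 30800 J.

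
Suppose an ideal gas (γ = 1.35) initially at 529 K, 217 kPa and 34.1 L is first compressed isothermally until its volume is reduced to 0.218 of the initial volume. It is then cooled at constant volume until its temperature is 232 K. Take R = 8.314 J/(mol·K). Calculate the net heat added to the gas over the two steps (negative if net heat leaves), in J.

-23100 J

n = P₁V₁/(RT₁) = 217×34.1/(8.314×529) = 1.68 mol.
Step 1 — Isothermal: T stays 529 K; PV = const ⇒ V₂ = 7.43 L, P₂ = 995 kPa.
ΔU = 0 (ideal gas, T constant).
W = nRT ln(V₂/V₁) = 1.68×8.314×529×ln(0.218) = -11300 J.
Q = ΔU + W = -11300 J.
State after step 1: P = 995 kPa, V = 7.43 L, T = 529 K.
Step 2 — Isochoric: V stays 7.43 L; P/T = const ⇒ T₂ = 232 K, P₂ = 437 kPa.
W = 0 (no volume change).
ΔU = nCvΔT = 1.68×23.8×(232−529) = -11900 J.
Q = ΔU = -11900 J.
Net over both steps: W = -11300 J, Q = -23100 J, ΔU = -11900 J.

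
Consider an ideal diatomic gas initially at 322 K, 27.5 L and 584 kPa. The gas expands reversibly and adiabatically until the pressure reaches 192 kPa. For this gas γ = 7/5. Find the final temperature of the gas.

234 K

Adiabatic: T₂/T₁ = (P₂/P₁)^((γ−1)/γ) ⇒ T₂ = 322×(0.329)^0.286 = 234 K; V₂ = 60.9 L.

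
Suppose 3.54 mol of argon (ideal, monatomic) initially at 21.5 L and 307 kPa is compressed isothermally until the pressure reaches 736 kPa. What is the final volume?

T₁ = P₁V₁/(nR) = 307×21.5/(3.54×8.314) = 224 K.
Isothermal: T stays 224 K; PV = const ⇒ V₂ = 8.97 L, P₂ = 736 kPa.

8.97 L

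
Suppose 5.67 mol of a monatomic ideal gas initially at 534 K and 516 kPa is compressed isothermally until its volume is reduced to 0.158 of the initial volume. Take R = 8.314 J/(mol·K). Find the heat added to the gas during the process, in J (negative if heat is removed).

-46400 J

V₁ = nRT₁/P₁ = 5.67×8.314×534/516 = 48.8 L.
Isothermal: T stays 534 K; PV = const ⇒ V₂ = 7.71 L, P₂ = 3270 kPa.
ΔU = 0 (ideal gas, T constant).
W = nRT ln(V₂/V₁) = 5.67×8.314×534×ln(0.158) = -46400 J.
Q = ΔU + W = -46400 J.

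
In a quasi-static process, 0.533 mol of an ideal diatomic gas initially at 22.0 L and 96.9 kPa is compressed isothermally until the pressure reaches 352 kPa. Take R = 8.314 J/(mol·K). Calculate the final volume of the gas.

6.06 L

T₁ = P₁V₁/(nR) = 96.9×22.0/(0.533×8.314) = 481 K.
Isothermal: T stays 481 K; PV = const ⇒ V₂ = 6.06 L, P₂ = 352 kPa.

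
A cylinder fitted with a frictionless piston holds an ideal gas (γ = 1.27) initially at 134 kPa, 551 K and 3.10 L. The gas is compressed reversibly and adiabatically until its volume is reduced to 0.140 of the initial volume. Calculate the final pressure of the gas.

1630 kPa

Adiabatic: TV^(γ−1) = const ⇒ T₂ = 551×(7.14)^0.270 = 937 K; PV^γ = const ⇒ P₂ = 1630 kPa.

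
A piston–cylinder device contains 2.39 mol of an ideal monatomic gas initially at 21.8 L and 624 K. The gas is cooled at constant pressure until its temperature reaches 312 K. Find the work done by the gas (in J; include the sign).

P₁ = nRT₁/V₁ = 2.39×8.314×624/21.8 = 569 kPa.
Isobaric: P stays 569 kPa; V/T = const ⇒ T₂ = 312 K, V₂ = 10.9 L.
W = PΔV = 569×(10.9−21.8) kPa·L = -6200 J.

-6200 J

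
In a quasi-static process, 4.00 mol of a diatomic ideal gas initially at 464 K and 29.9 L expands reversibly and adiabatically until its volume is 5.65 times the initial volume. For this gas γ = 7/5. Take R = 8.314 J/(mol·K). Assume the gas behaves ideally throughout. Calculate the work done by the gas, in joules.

19300 J

P₁ = nRT₁/V₁ = 4.00×8.314×464/29.9 = 516 kPa.
Adiabatic: TV^(γ−1) = const ⇒ T₂ = 464×(0.177)^0.400 = 232 K; PV^γ = const ⇒ P₂ = 45.7 kPa.
ΔU = nCvΔT = 4.00×20.8×(232−464) = -19300 J.
Q = 0 for an adiabatic process, so W = −ΔU = 19300 J.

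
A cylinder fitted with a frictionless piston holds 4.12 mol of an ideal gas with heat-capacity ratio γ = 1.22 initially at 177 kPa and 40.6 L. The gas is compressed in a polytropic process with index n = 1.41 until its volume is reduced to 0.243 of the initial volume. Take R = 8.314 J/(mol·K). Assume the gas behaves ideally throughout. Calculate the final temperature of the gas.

375 K

T₁ = P₁V₁/(nR) = 177×40.6/(4.12×8.314) = 210 K.
Polytropic n=1.41: T₂ = T₁(V₁/V₂)^(n−1) = 210×(4.12)^0.41 = 375 K; P₂ = P₁(V₁/V₂)^n = 1300 kPa.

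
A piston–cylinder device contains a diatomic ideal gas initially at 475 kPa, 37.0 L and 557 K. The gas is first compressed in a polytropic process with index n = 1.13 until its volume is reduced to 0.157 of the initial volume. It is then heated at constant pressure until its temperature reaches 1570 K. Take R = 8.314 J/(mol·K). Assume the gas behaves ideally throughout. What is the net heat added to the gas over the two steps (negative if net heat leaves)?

70300 J

n = P₁V₁/(RT₁) = 475×37.0/(8.314×557) = 3.80 mol.
Step 1 — Polytropic n=1.13: T₂ = T₁(V₁/V₂)^(n−1) = 557×(6.37)^0.13 = 709 K; P₂ = P₁(V₁/V₂)^n = 3850 kPa.
W = (P₁V₁−P₂V₂)/(n−1) = (475×37.0−3850×5.81)/0.13 = -36800 J.
ΔU = nCvΔT = 3.80×20.8×(709−557) = 12000 J.
Q = ΔU + W = -24800 J.
State after step 1: P = 3850 kPa, V = 5.81 L, T = 709 K.
Step 2 — Isobaric: P stays 3850 kPa; V/T = const ⇒ T₂ = 1570 K, V₂ = 12.9 L.
W = PΔV = 3850×(12.9−5.81) kPa·L = 27200 J.
ΔU = nCvΔT = 3.80×20.8×(1570−709) = 68000 J.
Q = ΔU + W = nCpΔT = 95100 J.
Net over both steps: W = -9610 J, Q = 70300 J, ΔU = 79900 J.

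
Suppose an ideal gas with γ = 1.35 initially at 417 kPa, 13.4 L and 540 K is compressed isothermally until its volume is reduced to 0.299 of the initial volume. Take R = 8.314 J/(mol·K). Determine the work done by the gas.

n = P₁V₁/(RT₁) = 417×13.4/(8.314×540) = 1.24 mol.
Isothermal: T stays 540 K; PV = const ⇒ V₂ = 4.01 L, P₂ = 1390 kPa.
W = nRT ln(V₂/V₁) = 1.24×8.314×540×ln(0.299) = -6750 J.

-6750 J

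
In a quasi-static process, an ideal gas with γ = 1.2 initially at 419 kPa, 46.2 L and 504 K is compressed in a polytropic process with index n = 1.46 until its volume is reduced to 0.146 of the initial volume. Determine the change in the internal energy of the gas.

n = P₁V₁/(RT₁) = 419×46.2/(8.314×504) = 4.62 mol.
Polytropic n=1.46: T₂ = T₁(V₁/V₂)^(n−1) = 504×(6.85)^0.46 = 1220 K; P₂ = P₁(V₁/V₂)^n = 6950 kPa.
For an ideal gas ΔU = nCvΔT with Cv = R/(γ−1) = 41.6 J/(mol·K).
ΔU = 4.62×41.6×(1220−504) = 138000 J.

138000 J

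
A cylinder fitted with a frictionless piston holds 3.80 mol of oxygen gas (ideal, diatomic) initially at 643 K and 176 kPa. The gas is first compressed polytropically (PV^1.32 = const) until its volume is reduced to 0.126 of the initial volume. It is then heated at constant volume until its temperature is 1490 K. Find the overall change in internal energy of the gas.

66900 J

V₁ = nRT₁/P₁ = 3.80×8.314×643/176 = 115 L.
Step 1 — Polytropic n=1.32: T₂ = T₁(V₁/V₂)^(n−1) = 643×(7.94)^0.32 = 1250 K; P₂ = P₁(V₁/V₂)^n = 2710 kPa.
W = (P₁V₁−P₂V₂)/(n−1) = (176×115−2710×14.5)/0.32 = -59700 J.
ΔU = nCvΔT = 3.80×20.8×(1250−643) = 47800 J.
Q = ΔU + W = -11900 J.
State after step 1: P = 2710 kPa, V = 14.5 L, T = 1250 K.
Step 2 — Isochoric: V stays 14.5 L; P/T = const ⇒ T₂ = 1490 K, P₂ = 3240 kPa.
W = 0 (no volume change).
ΔU = nCvΔT = 3.80×20.8×(1490−1250) = 19100 J.
Q = ΔU = 19100 J.
Net over both steps: W = -59700 J, Q = 7200 J, ΔU = 66900 J.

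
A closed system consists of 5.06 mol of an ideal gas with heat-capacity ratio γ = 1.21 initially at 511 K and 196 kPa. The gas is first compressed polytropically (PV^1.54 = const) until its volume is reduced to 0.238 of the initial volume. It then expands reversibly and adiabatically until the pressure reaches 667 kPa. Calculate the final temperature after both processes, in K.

935 K

V₁ = nRT₁/P₁ = 5.06×8.314×511/196 = 110 L.
Step 1 — Polytropic n=1.54: T₂ = T₁(V₁/V₂)^(n−1) = 511×(4.20)^0.54 = 1110 K; P₂ = P₁(V₁/V₂)^n = 1790 kPa.
W = (P₁V₁−P₂V₂)/(n−1) = (196×110−1790×26.1)/0.54 = -46600 J.
ΔU = nCvΔT = 5.06×39.6×(1110−511) = 120000 J.
Q = ΔU + W = 73300 J.
State after step 1: P = 1790 kPa, V = 26.1 L, T = 1110 K.
Step 2 — Adiabatic: T₂/T₁ = (P₂/P₁)^((γ−1)/γ) ⇒ T₂ = 1110×(0.373)^0.174 = 935 K; V₂ = 59.0 L.
ΔU = nCvΔT = 5.06×39.6×(935−1110) = -35000 J.
Q = 0 for an adiabatic process, so W = −ΔU = 35000 J.
Net over both steps: W = -11700 J, Q = 73300 J, ΔU = 84900 J.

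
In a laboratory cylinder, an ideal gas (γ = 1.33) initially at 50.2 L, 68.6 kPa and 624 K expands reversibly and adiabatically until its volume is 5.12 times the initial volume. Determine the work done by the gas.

4350 J

n = P₁V₁/(RT₁) = 68.6×50.2/(8.314×624) = 0.664 mol.
Adiabatic: TV^(γ−1) = const ⇒ T₂ = 624×(0.195)^0.330 = 364 K; PV^γ = const ⇒ P₂ = 7.82 kPa.
ΔU = nCvΔT = 0.664×25.2×(364−624) = -4350 J.
Q = 0 for an adiabatic process, so W = −ΔU = 4350 J.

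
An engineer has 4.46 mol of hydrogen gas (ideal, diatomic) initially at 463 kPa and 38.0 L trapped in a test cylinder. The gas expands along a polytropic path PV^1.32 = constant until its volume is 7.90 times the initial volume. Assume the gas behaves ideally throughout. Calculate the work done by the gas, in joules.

26600 J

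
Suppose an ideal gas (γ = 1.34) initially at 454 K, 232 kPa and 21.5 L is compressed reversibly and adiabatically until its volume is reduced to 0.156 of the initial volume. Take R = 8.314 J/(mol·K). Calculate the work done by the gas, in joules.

-12900 J

n = P₁V₁/(RT₁) = 232×21.5/(8.314×454) = 1.32 mol.
Adiabatic: TV^(γ−1) = const ⇒ T₂ = 454×(6.41)^0.340 = 854 K; PV^γ = const ⇒ P₂ = 2800 kPa.
ΔU = nCvΔT = 1.32×24.5×(854−454) = 12900 J.
Q = 0 for an adiabatic process, so W = −ΔU = -12900 J.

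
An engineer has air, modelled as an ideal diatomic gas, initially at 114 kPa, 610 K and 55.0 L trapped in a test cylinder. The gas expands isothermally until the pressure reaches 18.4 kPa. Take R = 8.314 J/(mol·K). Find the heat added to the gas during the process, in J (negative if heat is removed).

11400 J

n = P₁V₁/(RT₁) = 114×55.0/(8.314×610) = 1.24 mol.
Isothermal: T stays 610 K; PV = const ⇒ V₂ = 341 L, P₂ = 18.4 kPa.
ΔU = 0 (ideal gas, T constant).
W = nRT ln(V₂/V₁) = 1.24×8.314×610×ln(6.20) = 11400 J.
Q = ΔU + W = 11400 J.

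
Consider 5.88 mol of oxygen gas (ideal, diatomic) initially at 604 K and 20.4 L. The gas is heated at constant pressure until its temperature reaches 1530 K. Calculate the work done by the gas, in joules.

P₁ = nRT₁/V₁ = 5.88×8.314×604/20.4 = 1450 kPa.
Isobaric: P stays 1450 kPa; V/T = const ⇒ T₂ = 1530 K, V₂ = 51.7 L.
W = PΔV = 1450×(51.7−20.4) kPa·L = 45300 J.

45300 J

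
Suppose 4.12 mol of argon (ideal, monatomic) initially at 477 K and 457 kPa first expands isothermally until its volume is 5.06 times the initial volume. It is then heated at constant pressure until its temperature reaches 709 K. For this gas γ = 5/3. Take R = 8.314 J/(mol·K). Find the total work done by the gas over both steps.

V₁ = nRT₁/P₁ = 4.12×8.314×477/457 = 35.8 L.
Step 1 — Isothermal: T stays 477 K; PV = const ⇒ V₂ = 181 L, P₂ = 90.3 kPa.
ΔU = 0 (ideal gas, T constant).
W = nRT ln(V₂/V₁) = 4.12×8.314×477×ln(5.06) = 26500 J.
Q = ΔU + W = 26500 J.
State after step 1: P = 90.3 kPa, V = 181 L, T = 477 K.
Step 2 — Isobaric: P stays 90.3 kPa; V/T = const ⇒ T₂ = 709 K, V₂ = 269 L.
W = PΔV = 90.3×(269−181) kPa·L = 7950 J.
ΔU = nCvΔT = 4.12×12.5×(709−477) = 11900 J.
Q = ΔU + W = nCpΔT = 19900 J.
Net over both steps: W = 34400 J, Q = 46400 J, ΔU = 11900 J.

34400 J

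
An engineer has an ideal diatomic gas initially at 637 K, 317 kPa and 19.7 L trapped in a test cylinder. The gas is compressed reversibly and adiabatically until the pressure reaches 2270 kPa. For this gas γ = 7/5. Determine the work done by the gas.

-11800 J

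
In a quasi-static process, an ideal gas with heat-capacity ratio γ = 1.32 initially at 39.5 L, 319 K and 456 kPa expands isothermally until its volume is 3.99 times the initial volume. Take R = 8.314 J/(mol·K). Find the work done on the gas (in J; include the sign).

-24900 J

n = P₁V₁/(RT₁) = 456×39.5/(8.314×319) = 6.79 mol.
Isothermal: T stays 319 K; PV = const ⇒ V₂ = 158 L, P₂ = 114 kPa.
W = nRT ln(V₂/V₁) = 6.79×8.314×319×ln(3.99) = 24900 J.
Work done on the gas = −W_by = -24900 J.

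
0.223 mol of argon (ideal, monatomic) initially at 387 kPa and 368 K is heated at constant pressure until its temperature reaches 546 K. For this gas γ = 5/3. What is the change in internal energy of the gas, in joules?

495 J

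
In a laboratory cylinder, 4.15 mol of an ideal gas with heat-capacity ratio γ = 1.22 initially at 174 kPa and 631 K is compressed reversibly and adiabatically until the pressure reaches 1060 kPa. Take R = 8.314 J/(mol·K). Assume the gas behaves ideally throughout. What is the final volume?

V₁ = nRT₁/P₁ = 4.15×8.314×631/174 = 125 L.
Adiabatic: T₂/T₁ = (P₂/P₁)^((γ−1)/γ) ⇒ T₂ = 631×(6.09)^0.180 = 874 K; V₂ = 28.5 L.

28.5 L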